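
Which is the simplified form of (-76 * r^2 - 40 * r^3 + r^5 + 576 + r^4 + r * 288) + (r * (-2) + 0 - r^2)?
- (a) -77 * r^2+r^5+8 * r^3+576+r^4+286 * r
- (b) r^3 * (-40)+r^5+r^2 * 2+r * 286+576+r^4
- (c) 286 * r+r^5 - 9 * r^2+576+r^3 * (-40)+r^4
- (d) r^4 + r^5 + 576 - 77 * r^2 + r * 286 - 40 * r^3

Adding the polynomials and combining like terms:
(-76*r^2 - 40*r^3 + r^5 + 576 + r^4 + r*288) + (r*(-2) + 0 - r^2)
= r^4 + r^5 + 576 - 77 * r^2 + r * 286 - 40 * r^3
d) r^4 + r^5 + 576 - 77 * r^2 + r * 286 - 40 * r^3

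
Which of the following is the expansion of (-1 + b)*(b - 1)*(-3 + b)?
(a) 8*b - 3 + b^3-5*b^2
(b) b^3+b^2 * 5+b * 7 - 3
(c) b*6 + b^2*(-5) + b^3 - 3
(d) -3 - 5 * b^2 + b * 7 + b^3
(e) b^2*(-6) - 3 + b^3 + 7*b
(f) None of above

Expanding (-1 + b)*(b - 1)*(-3 + b):
= -3 - 5 * b^2 + b * 7 + b^3
d) -3 - 5 * b^2 + b * 7 + b^3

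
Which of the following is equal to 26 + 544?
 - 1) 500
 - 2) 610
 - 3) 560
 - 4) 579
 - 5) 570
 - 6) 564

26 + 544 = 570
5) 570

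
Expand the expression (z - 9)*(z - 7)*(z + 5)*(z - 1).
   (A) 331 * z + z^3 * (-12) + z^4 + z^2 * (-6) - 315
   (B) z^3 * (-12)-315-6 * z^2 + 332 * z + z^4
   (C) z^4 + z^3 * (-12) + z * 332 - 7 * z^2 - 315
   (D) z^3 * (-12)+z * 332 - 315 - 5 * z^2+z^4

Expanding (z - 9)*(z - 7)*(z + 5)*(z - 1):
= z^3 * (-12)-315-6 * z^2 + 332 * z + z^4
B) z^3 * (-12)-315-6 * z^2 + 332 * z + z^4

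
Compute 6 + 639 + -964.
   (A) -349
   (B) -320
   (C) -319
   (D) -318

First: 6 + 639 = 645
Then: 645 + -964 = -319
C) -319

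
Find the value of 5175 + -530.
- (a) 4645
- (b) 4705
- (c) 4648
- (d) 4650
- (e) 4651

5175 + -530 = 4645
a) 4645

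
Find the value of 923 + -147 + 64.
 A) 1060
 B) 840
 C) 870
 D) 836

First: 923 + -147 = 776
Then: 776 + 64 = 840
B) 840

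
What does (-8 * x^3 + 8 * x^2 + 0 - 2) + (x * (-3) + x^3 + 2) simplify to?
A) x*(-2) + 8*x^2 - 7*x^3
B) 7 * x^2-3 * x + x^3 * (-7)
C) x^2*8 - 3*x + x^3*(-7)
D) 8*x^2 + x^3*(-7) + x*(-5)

Adding the polynomials and combining like terms:
(-8*x^3 + 8*x^2 + 0 - 2) + (x*(-3) + x^3 + 2)
= x^2*8 - 3*x + x^3*(-7)
C) x^2*8 - 3*x + x^3*(-7)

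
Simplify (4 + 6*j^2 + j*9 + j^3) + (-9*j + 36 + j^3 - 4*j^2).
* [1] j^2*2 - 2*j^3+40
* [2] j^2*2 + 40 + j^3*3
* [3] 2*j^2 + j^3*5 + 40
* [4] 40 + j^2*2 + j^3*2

Adding the polynomials and combining like terms:
(4 + 6*j^2 + j*9 + j^3) + (-9*j + 36 + j^3 - 4*j^2)
= 40 + j^2*2 + j^3*2
4) 40 + j^2*2 + j^3*2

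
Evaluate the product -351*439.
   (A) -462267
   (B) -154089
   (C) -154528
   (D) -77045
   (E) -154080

-351 * 439 = -154089
B) -154089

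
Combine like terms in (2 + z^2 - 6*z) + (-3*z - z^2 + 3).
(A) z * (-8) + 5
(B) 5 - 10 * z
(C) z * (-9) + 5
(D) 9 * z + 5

Adding the polynomials and combining like terms:
(2 + z^2 - 6*z) + (-3*z - z^2 + 3)
= z * (-9) + 5
C) z * (-9) + 5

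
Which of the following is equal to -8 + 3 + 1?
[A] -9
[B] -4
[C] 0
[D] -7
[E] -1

First: -8 + 3 = -5
Then: -5 + 1 = -4
B) -4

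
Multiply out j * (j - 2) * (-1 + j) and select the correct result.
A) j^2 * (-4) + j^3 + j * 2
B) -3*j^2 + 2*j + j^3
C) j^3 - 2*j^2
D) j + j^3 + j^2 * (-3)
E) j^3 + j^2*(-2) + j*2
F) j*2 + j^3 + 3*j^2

Expanding j * (j - 2) * (-1 + j):
= -3*j^2 + 2*j + j^3
B) -3*j^2 + 2*j + j^3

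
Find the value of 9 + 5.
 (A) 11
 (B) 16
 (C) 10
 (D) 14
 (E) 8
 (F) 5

9 + 5 = 14
D) 14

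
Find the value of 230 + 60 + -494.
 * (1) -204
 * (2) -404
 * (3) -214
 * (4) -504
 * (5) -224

First: 230 + 60 = 290
Then: 290 + -494 = -204
1) -204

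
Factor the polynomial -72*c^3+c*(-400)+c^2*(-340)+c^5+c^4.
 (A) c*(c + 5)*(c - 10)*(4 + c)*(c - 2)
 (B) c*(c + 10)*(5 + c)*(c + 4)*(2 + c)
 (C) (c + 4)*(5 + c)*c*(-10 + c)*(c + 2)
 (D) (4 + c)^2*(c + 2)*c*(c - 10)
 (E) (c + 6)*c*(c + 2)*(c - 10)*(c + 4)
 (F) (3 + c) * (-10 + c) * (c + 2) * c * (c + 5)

We need to factor -72*c^3+c*(-400)+c^2*(-340)+c^5+c^4.
The factored form is (c + 4)*(5 + c)*c*(-10 + c)*(c + 2).
C) (c + 4)*(5 + c)*c*(-10 + c)*(c + 2)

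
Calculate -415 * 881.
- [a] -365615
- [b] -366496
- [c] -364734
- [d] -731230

-415 * 881 = -365615
a) -365615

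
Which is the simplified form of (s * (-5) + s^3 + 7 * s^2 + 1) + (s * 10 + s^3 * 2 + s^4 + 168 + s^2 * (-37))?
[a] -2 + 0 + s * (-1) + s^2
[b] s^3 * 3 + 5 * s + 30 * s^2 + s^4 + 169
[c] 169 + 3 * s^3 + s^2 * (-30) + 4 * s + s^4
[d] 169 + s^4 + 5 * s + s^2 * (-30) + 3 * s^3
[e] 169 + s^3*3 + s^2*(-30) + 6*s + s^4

Adding the polynomials and combining like terms:
(s*(-5) + s^3 + 7*s^2 + 1) + (s*10 + s^3*2 + s^4 + 168 + s^2*(-37))
= 169 + s^4 + 5 * s + s^2 * (-30) + 3 * s^3
d) 169 + s^4 + 5 * s + s^2 * (-30) + 3 * s^3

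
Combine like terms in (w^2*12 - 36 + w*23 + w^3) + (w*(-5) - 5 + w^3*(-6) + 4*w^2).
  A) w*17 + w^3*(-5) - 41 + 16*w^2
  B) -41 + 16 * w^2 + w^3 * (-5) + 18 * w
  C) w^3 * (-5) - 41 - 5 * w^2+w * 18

Adding the polynomials and combining like terms:
(w^2*12 - 36 + w*23 + w^3) + (w*(-5) - 5 + w^3*(-6) + 4*w^2)
= -41 + 16 * w^2 + w^3 * (-5) + 18 * w
B) -41 + 16 * w^2 + w^3 * (-5) + 18 * w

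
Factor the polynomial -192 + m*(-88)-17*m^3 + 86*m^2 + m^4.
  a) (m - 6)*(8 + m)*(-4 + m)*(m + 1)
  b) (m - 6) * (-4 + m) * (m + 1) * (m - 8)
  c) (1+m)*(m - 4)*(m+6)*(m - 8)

We need to factor -192 + m*(-88)-17*m^3 + 86*m^2 + m^4.
The factored form is (m - 6) * (-4 + m) * (m + 1) * (m - 8).
b) (m - 6) * (-4 + m) * (m + 1) * (m - 8)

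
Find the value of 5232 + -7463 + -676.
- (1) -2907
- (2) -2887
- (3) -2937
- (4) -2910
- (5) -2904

First: 5232 + -7463 = -2231
Then: -2231 + -676 = -2907
1) -2907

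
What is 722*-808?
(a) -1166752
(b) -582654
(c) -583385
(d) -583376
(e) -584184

722 * -808 = -583376
d) -583376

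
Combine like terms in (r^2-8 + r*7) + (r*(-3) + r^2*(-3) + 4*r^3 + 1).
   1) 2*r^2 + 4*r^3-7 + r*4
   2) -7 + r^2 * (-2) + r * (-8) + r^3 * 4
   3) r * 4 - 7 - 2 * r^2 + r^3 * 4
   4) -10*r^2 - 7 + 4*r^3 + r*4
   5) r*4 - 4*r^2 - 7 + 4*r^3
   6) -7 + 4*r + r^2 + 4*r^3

Adding the polynomials and combining like terms:
(r^2 - 8 + r*7) + (r*(-3) + r^2*(-3) + 4*r^3 + 1)
= r * 4 - 7 - 2 * r^2 + r^3 * 4
3) r * 4 - 7 - 2 * r^2 + r^3 * 4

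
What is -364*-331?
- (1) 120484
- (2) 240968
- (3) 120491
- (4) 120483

-364 * -331 = 120484
1) 120484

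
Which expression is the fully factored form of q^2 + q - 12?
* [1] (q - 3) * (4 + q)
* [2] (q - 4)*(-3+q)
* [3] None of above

We need to factor q^2 + q - 12.
The factored form is (q - 3) * (4 + q).
1) (q - 3) * (4 + q)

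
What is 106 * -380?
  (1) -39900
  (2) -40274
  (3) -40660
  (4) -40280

106 * -380 = -40280
4) -40280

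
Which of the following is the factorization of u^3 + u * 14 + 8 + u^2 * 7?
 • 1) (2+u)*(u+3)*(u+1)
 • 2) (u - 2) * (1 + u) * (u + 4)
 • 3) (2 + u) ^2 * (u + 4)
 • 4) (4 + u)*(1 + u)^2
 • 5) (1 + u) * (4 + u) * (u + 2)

We need to factor u^3 + u * 14 + 8 + u^2 * 7.
The factored form is (1 + u) * (4 + u) * (u + 2).
5) (1 + u) * (4 + u) * (u + 2)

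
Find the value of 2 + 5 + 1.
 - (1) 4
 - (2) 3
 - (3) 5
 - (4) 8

First: 2 + 5 = 7
Then: 7 + 1 = 8
4) 8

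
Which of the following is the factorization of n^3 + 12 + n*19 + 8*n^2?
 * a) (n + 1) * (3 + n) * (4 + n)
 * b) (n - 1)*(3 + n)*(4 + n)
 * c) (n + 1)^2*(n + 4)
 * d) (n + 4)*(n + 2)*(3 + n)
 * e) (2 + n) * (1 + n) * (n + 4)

We need to factor n^3 + 12 + n*19 + 8*n^2.
The factored form is (n + 1) * (3 + n) * (4 + n).
a) (n + 1) * (3 + n) * (4 + n)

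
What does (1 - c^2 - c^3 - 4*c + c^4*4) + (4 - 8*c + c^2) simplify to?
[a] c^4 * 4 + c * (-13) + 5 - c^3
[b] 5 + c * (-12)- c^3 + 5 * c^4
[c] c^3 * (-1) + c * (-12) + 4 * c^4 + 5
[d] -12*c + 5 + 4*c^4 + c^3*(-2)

Adding the polynomials and combining like terms:
(1 - c^2 - c^3 - 4*c + c^4*4) + (4 - 8*c + c^2)
= c^3 * (-1) + c * (-12) + 4 * c^4 + 5
c) c^3 * (-1) + c * (-12) + 4 * c^4 + 5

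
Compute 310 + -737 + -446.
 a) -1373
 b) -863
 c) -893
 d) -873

First: 310 + -737 = -427
Then: -427 + -446 = -873
d) -873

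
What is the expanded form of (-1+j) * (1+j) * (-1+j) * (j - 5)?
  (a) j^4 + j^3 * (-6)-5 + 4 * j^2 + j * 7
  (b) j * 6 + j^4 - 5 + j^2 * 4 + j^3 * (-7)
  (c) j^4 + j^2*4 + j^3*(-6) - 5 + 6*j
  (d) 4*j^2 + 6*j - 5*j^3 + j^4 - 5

Expanding (-1+j) * (1+j) * (-1+j) * (j - 5):
= j^4 + j^2*4 + j^3*(-6) - 5 + 6*j
c) j^4 + j^2*4 + j^3*(-6) - 5 + 6*j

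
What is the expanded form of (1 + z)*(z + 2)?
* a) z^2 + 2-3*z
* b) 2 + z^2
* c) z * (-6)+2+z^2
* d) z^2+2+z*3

Expanding (1 + z)*(z + 2):
= z^2+2+z*3
d) z^2+2+z*3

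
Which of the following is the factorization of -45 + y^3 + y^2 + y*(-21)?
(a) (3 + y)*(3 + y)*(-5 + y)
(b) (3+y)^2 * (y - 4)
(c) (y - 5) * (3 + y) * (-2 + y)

We need to factor -45 + y^3 + y^2 + y*(-21).
The factored form is (3 + y)*(3 + y)*(-5 + y).
a) (3 + y)*(3 + y)*(-5 + y)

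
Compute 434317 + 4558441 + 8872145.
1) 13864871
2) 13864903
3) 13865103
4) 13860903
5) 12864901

First: 434317 + 4558441 = 4992758
Then: 4992758 + 8872145 = 13864903
2) 13864903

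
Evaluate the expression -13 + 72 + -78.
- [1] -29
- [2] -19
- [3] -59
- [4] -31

First: -13 + 72 = 59
Then: 59 + -78 = -19
2) -19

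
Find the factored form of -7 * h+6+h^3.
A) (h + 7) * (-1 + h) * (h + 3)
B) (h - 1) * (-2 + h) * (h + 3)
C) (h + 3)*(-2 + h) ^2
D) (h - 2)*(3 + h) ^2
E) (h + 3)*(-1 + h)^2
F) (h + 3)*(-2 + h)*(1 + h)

We need to factor -7 * h+6+h^3.
The factored form is (h - 1) * (-2 + h) * (h + 3).
B) (h - 1) * (-2 + h) * (h + 3)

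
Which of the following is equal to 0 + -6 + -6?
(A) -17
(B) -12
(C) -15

First: 0 + -6 = -6
Then: -6 + -6 = -12
B) -12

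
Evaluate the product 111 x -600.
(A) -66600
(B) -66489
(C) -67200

111 * -600 = -66600
A) -66600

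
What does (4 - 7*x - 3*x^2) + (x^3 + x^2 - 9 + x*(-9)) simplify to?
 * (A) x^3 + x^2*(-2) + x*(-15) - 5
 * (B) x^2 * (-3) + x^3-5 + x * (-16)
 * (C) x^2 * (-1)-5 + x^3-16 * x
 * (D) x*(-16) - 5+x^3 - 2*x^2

Adding the polynomials and combining like terms:
(4 - 7*x - 3*x^2) + (x^3 + x^2 - 9 + x*(-9))
= x*(-16) - 5+x^3 - 2*x^2
D) x*(-16) - 5+x^3 - 2*x^2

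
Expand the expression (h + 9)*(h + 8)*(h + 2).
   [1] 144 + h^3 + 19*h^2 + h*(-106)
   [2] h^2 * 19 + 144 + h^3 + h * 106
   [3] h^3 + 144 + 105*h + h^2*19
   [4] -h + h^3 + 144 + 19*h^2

Expanding (h + 9)*(h + 8)*(h + 2):
= h^2 * 19 + 144 + h^3 + h * 106
2) h^2 * 19 + 144 + h^3 + h * 106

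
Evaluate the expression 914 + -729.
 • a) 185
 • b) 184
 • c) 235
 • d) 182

914 + -729 = 185
a) 185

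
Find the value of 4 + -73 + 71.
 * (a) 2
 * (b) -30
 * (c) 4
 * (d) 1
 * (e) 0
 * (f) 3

First: 4 + -73 = -69
Then: -69 + 71 = 2
a) 2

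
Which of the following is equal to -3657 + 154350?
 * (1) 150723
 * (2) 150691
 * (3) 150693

-3657 + 154350 = 150693
3) 150693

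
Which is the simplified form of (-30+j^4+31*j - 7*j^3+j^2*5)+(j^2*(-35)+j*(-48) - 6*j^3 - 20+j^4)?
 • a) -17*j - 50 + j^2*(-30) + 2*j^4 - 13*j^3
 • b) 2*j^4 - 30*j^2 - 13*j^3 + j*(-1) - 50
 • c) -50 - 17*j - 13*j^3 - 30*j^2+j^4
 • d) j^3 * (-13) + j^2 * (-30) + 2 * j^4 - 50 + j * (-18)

Adding the polynomials and combining like terms:
(-30 + j^4 + 31*j - 7*j^3 + j^2*5) + (j^2*(-35) + j*(-48) - 6*j^3 - 20 + j^4)
= -17*j - 50 + j^2*(-30) + 2*j^4 - 13*j^3
a) -17*j - 50 + j^2*(-30) + 2*j^4 - 13*j^3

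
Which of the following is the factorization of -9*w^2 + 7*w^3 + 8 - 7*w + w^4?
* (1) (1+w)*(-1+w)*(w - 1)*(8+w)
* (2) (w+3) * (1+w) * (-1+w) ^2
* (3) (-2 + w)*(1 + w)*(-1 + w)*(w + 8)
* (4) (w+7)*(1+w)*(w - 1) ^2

We need to factor -9*w^2 + 7*w^3 + 8 - 7*w + w^4.
The factored form is (1+w)*(-1+w)*(w - 1)*(8+w).
1) (1+w)*(-1+w)*(w - 1)*(8+w)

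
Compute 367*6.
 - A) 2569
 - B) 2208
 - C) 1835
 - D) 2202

367 * 6 = 2202
D) 2202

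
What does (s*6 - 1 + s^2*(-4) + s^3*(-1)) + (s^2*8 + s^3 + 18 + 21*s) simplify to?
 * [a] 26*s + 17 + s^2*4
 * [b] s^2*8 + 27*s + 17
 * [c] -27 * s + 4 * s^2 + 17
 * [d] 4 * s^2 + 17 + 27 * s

Adding the polynomials and combining like terms:
(s*6 - 1 + s^2*(-4) + s^3*(-1)) + (s^2*8 + s^3 + 18 + 21*s)
= 4 * s^2 + 17 + 27 * s
d) 4 * s^2 + 17 + 27 * s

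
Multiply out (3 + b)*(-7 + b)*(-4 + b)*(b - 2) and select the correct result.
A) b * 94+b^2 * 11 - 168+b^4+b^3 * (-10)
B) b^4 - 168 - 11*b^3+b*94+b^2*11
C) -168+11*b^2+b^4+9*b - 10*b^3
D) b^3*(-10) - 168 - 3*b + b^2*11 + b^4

Expanding (3 + b)*(-7 + b)*(-4 + b)*(b - 2):
= b * 94+b^2 * 11 - 168+b^4+b^3 * (-10)
A) b * 94+b^2 * 11 - 168+b^4+b^3 * (-10)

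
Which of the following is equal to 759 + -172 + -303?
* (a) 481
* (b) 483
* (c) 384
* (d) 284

First: 759 + -172 = 587
Then: 587 + -303 = 284
d) 284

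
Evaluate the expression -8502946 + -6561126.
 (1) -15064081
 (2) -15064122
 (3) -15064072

-8502946 + -6561126 = -15064072
3) -15064072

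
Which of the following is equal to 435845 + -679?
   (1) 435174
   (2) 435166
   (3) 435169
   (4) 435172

435845 + -679 = 435166
2) 435166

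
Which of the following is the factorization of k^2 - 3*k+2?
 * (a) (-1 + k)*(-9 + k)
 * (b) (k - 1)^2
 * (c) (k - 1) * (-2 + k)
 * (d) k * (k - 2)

We need to factor k^2 - 3*k+2.
The factored form is (k - 1) * (-2 + k).
c) (k - 1) * (-2 + k)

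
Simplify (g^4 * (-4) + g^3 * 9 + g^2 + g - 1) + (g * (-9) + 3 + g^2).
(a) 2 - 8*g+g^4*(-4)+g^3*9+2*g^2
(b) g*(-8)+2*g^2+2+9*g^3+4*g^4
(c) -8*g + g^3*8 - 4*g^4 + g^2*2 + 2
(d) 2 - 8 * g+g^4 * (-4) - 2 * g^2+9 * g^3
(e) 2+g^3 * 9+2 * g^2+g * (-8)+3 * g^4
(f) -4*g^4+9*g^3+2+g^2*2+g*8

Adding the polynomials and combining like terms:
(g^4*(-4) + g^3*9 + g^2 + g - 1) + (g*(-9) + 3 + g^2)
= 2 - 8*g+g^4*(-4)+g^3*9+2*g^2
a) 2 - 8*g+g^4*(-4)+g^3*9+2*g^2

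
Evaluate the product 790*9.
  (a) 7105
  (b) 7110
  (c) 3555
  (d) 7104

790 * 9 = 7110
b) 7110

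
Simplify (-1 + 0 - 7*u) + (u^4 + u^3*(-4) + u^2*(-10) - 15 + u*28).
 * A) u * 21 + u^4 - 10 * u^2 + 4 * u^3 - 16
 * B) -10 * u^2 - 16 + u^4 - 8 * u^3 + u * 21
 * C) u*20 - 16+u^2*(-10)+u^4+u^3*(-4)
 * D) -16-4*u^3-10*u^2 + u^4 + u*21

Adding the polynomials and combining like terms:
(-1 + 0 - 7*u) + (u^4 + u^3*(-4) + u^2*(-10) - 15 + u*28)
= -16-4*u^3-10*u^2 + u^4 + u*21
D) -16-4*u^3-10*u^2 + u^4 + u*21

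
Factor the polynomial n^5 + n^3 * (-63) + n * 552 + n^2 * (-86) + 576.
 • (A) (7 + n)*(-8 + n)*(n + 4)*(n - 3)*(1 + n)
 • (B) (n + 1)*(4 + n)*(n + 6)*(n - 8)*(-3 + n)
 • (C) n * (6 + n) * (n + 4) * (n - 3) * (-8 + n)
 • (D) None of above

We need to factor n^5 + n^3 * (-63) + n * 552 + n^2 * (-86) + 576.
The factored form is (n + 1)*(4 + n)*(n + 6)*(n - 8)*(-3 + n).
B) (n + 1)*(4 + n)*(n + 6)*(n - 8)*(-3 + n)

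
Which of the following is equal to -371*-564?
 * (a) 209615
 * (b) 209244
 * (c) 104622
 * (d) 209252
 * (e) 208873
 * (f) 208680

-371 * -564 = 209244
b) 209244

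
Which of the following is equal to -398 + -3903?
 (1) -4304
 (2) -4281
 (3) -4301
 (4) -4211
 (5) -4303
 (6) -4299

-398 + -3903 = -4301
3) -4301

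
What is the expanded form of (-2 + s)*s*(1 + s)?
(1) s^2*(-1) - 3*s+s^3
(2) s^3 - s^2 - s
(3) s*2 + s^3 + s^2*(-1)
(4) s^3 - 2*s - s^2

Expanding (-2 + s)*s*(1 + s):
= s^3 - 2*s - s^2
4) s^3 - 2*s - s^2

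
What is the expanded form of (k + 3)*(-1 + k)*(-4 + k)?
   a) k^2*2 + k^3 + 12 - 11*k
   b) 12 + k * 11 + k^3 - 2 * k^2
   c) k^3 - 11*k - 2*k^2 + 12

Expanding (k + 3)*(-1 + k)*(-4 + k):
= k^3 - 11*k - 2*k^2 + 12
c) k^3 - 11*k - 2*k^2 + 12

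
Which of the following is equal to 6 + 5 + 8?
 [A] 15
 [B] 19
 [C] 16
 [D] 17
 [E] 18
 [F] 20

First: 6 + 5 = 11
Then: 11 + 8 = 19
B) 19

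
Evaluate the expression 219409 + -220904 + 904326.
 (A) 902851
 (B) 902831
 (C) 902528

First: 219409 + -220904 = -1495
Then: -1495 + 904326 = 902831
B) 902831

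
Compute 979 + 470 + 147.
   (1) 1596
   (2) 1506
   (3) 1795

First: 979 + 470 = 1449
Then: 1449 + 147 = 1596
1) 1596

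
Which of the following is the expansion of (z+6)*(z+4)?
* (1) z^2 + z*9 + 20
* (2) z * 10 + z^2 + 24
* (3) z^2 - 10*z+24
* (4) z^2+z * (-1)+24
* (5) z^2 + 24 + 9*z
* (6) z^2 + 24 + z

Expanding (z+6)*(z+4):
= z * 10 + z^2 + 24
2) z * 10 + z^2 + 24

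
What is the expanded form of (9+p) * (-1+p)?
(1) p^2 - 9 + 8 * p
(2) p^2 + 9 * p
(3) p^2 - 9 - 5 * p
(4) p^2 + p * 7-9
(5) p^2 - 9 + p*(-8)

Expanding (9+p) * (-1+p):
= p^2 - 9 + 8 * p
1) p^2 - 9 + 8 * p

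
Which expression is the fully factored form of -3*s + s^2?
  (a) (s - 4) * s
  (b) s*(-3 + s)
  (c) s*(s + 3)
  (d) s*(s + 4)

We need to factor -3*s + s^2.
The factored form is s*(-3 + s).
b) s*(-3 + s)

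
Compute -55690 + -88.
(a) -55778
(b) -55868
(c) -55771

-55690 + -88 = -55778
a) -55778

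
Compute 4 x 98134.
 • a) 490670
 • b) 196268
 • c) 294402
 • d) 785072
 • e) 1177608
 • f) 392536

4 * 98134 = 392536
f) 392536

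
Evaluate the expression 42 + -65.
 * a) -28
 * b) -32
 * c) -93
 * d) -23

42 + -65 = -23
d) -23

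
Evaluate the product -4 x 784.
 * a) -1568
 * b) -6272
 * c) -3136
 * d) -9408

-4 * 784 = -3136
c) -3136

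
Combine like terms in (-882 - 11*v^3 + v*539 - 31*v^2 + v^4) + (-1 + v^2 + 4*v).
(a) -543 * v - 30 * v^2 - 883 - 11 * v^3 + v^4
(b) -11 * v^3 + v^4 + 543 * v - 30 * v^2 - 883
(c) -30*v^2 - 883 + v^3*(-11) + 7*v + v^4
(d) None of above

Adding the polynomials and combining like terms:
(-882 - 11*v^3 + v*539 - 31*v^2 + v^4) + (-1 + v^2 + 4*v)
= -11 * v^3 + v^4 + 543 * v - 30 * v^2 - 883
b) -11 * v^3 + v^4 + 543 * v - 30 * v^2 - 883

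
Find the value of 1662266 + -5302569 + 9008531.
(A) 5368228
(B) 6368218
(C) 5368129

First: 1662266 + -5302569 = -3640303
Then: -3640303 + 9008531 = 5368228
A) 5368228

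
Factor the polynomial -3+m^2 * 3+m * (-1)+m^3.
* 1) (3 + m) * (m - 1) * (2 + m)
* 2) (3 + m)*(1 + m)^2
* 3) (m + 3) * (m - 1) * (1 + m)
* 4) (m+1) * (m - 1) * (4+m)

We need to factor -3+m^2 * 3+m * (-1)+m^3.
The factored form is (m + 3) * (m - 1) * (1 + m).
3) (m + 3) * (m - 1) * (1 + m)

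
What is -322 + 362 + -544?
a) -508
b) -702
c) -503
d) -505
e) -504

First: -322 + 362 = 40
Then: 40 + -544 = -504
e) -504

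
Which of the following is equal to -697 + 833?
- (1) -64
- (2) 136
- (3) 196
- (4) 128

-697 + 833 = 136
2) 136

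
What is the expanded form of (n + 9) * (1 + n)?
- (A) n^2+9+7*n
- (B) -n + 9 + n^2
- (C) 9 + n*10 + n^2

Expanding (n + 9) * (1 + n):
= 9 + n*10 + n^2
C) 9 + n*10 + n^2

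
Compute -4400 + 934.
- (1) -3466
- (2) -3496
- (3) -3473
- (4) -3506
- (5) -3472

-4400 + 934 = -3466
1) -3466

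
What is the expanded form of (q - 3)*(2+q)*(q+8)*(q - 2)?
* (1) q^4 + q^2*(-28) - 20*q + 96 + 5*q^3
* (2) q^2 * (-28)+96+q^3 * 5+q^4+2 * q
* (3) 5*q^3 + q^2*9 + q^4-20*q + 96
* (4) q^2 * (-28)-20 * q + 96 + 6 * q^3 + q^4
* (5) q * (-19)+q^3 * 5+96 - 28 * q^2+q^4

Expanding (q - 3)*(2+q)*(q+8)*(q - 2):
= q^4 + q^2*(-28) - 20*q + 96 + 5*q^3
1) q^4 + q^2*(-28) - 20*q + 96 + 5*q^3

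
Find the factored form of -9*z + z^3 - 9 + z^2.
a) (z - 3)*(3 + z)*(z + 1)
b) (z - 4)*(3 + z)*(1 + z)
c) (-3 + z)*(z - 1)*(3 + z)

We need to factor -9*z + z^3 - 9 + z^2.
The factored form is (z - 3)*(3 + z)*(z + 1).
a) (z - 3)*(3 + z)*(z + 1)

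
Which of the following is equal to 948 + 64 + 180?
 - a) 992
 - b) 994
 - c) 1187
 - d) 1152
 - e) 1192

First: 948 + 64 = 1012
Then: 1012 + 180 = 1192
e) 1192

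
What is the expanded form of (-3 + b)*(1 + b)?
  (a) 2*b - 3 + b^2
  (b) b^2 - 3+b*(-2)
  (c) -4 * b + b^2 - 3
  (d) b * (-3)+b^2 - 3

Expanding (-3 + b)*(1 + b):
= b^2 - 3+b*(-2)
b) b^2 - 3+b*(-2)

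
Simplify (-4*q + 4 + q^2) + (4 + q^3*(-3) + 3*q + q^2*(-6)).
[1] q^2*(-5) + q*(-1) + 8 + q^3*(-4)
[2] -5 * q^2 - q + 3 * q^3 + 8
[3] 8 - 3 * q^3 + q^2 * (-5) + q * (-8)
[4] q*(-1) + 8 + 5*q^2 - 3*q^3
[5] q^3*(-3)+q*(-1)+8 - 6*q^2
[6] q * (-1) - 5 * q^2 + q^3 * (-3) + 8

Adding the polynomials and combining like terms:
(-4*q + 4 + q^2) + (4 + q^3*(-3) + 3*q + q^2*(-6))
= q * (-1) - 5 * q^2 + q^3 * (-3) + 8
6) q * (-1) - 5 * q^2 + q^3 * (-3) + 8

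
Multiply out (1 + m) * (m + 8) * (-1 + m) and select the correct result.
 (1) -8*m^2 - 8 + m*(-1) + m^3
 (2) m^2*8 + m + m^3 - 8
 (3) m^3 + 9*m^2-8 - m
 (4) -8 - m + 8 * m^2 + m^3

Expanding (1 + m) * (m + 8) * (-1 + m):
= -8 - m + 8 * m^2 + m^3
4) -8 - m + 8 * m^2 + m^3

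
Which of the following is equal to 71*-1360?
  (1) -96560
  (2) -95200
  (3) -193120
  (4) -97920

71 * -1360 = -96560
1) -96560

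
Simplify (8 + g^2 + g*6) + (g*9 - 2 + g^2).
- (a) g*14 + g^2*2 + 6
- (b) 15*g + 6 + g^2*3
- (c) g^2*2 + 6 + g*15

Adding the polynomials and combining like terms:
(8 + g^2 + g*6) + (g*9 - 2 + g^2)
= g^2*2 + 6 + g*15
c) g^2*2 + 6 + g*15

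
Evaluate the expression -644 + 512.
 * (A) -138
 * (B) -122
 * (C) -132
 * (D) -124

-644 + 512 = -132
C) -132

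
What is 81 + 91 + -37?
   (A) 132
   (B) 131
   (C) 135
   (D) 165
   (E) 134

First: 81 + 91 = 172
Then: 172 + -37 = 135
C) 135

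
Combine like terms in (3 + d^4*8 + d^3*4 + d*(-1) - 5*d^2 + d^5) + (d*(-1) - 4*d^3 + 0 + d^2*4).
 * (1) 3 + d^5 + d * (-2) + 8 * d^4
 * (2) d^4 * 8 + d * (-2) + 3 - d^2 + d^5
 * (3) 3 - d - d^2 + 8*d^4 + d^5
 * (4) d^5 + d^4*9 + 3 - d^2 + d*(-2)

Adding the polynomials and combining like terms:
(3 + d^4*8 + d^3*4 + d*(-1) - 5*d^2 + d^5) + (d*(-1) - 4*d^3 + 0 + d^2*4)
= d^4 * 8 + d * (-2) + 3 - d^2 + d^5
2) d^4 * 8 + d * (-2) + 3 - d^2 + d^5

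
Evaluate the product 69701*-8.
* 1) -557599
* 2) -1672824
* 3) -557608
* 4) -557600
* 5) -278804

69701 * -8 = -557608
3) -557608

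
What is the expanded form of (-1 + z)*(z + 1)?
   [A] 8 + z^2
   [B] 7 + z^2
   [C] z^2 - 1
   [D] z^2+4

Expanding (-1 + z)*(z + 1):
= z^2 - 1
C) z^2 - 1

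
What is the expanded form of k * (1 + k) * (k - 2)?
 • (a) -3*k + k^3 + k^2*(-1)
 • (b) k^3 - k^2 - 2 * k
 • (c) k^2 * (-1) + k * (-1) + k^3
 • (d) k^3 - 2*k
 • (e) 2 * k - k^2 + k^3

Expanding k * (1 + k) * (k - 2):
= k^3 - k^2 - 2 * k
b) k^3 - k^2 - 2 * k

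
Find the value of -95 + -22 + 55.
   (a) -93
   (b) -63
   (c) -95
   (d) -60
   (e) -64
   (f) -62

First: -95 + -22 = -117
Then: -117 + 55 = -62
f) -62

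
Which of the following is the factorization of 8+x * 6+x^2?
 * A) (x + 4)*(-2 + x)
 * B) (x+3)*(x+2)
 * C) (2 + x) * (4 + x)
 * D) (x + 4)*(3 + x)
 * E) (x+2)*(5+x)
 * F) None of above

We need to factor 8+x * 6+x^2.
The factored form is (2 + x) * (4 + x).
C) (2 + x) * (4 + x)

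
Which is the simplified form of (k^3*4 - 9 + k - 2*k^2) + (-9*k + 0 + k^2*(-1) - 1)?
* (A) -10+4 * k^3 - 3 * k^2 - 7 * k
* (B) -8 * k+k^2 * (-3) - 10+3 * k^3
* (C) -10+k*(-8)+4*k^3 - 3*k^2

Adding the polynomials and combining like terms:
(k^3*4 - 9 + k - 2*k^2) + (-9*k + 0 + k^2*(-1) - 1)
= -10+k*(-8)+4*k^3 - 3*k^2
C) -10+k*(-8)+4*k^3 - 3*k^2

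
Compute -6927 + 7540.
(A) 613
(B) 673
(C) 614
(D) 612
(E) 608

-6927 + 7540 = 613
A) 613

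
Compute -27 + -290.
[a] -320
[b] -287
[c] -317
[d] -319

-27 + -290 = -317
c) -317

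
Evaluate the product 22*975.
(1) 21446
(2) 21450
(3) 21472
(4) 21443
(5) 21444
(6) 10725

22 * 975 = 21450
2) 21450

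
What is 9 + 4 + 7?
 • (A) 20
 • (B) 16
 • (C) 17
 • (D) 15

First: 9 + 4 = 13
Then: 13 + 7 = 20
A) 20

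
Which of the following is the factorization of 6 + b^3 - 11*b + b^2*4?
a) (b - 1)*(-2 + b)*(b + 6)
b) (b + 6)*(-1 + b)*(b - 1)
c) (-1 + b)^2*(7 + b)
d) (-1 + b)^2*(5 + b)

We need to factor 6 + b^3 - 11*b + b^2*4.
The factored form is (b + 6)*(-1 + b)*(b - 1).
b) (b + 6)*(-1 + b)*(b - 1)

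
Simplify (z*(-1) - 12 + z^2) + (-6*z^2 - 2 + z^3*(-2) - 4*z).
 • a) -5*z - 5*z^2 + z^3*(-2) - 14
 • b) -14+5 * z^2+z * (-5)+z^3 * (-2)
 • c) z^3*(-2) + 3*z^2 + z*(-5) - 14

Adding the polynomials and combining like terms:
(z*(-1) - 12 + z^2) + (-6*z^2 - 2 + z^3*(-2) - 4*z)
= -5*z - 5*z^2 + z^3*(-2) - 14
a) -5*z - 5*z^2 + z^3*(-2) - 14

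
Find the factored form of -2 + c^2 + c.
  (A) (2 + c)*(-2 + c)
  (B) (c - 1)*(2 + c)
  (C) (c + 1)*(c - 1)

We need to factor -2 + c^2 + c.
The factored form is (c - 1)*(2 + c).
B) (c - 1)*(2 + c)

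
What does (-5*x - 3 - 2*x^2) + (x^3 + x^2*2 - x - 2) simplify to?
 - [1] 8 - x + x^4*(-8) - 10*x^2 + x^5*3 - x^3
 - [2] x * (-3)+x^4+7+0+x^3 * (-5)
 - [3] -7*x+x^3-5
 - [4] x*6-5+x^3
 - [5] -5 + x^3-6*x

Adding the polynomials and combining like terms:
(-5*x - 3 - 2*x^2) + (x^3 + x^2*2 - x - 2)
= -5 + x^3-6*x
5) -5 + x^3-6*x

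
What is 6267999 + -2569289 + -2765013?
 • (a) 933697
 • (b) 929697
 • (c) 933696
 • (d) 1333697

First: 6267999 + -2569289 = 3698710
Then: 3698710 + -2765013 = 933697
a) 933697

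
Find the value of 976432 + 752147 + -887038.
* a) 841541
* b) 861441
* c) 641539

First: 976432 + 752147 = 1728579
Then: 1728579 + -887038 = 841541
a) 841541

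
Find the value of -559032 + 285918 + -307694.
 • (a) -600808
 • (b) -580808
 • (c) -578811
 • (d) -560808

First: -559032 + 285918 = -273114
Then: -273114 + -307694 = -580808
b) -580808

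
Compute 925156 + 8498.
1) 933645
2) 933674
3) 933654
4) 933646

925156 + 8498 = 933654
3) 933654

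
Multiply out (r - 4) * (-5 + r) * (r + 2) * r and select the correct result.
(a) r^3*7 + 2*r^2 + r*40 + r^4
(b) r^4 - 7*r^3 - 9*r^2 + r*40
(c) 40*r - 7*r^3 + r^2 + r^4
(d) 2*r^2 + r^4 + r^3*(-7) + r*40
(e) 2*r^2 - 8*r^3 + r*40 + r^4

Expanding (r - 4) * (-5 + r) * (r + 2) * r:
= 2*r^2 + r^4 + r^3*(-7) + r*40
d) 2*r^2 + r^4 + r^3*(-7) + r*40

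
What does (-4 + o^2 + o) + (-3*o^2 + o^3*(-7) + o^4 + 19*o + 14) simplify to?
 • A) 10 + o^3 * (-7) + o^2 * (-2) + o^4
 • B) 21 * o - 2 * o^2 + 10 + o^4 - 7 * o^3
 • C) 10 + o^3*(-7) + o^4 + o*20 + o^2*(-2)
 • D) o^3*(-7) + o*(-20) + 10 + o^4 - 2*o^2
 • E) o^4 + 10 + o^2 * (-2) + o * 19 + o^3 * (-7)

Adding the polynomials and combining like terms:
(-4 + o^2 + o) + (-3*o^2 + o^3*(-7) + o^4 + 19*o + 14)
= 10 + o^3*(-7) + o^4 + o*20 + o^2*(-2)
C) 10 + o^3*(-7) + o^4 + o*20 + o^2*(-2)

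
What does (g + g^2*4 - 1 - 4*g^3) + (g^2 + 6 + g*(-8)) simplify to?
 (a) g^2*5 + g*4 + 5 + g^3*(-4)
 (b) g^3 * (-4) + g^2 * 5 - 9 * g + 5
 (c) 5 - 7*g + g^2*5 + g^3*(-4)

Adding the polynomials and combining like terms:
(g + g^2*4 - 1 - 4*g^3) + (g^2 + 6 + g*(-8))
= 5 - 7*g + g^2*5 + g^3*(-4)
c) 5 - 7*g + g^2*5 + g^3*(-4)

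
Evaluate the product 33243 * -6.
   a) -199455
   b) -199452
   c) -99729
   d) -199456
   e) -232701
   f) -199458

33243 * -6 = -199458
f) -199458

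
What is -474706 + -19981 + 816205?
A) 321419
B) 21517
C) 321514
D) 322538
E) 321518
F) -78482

First: -474706 + -19981 = -494687
Then: -494687 + 816205 = 321518
E) 321518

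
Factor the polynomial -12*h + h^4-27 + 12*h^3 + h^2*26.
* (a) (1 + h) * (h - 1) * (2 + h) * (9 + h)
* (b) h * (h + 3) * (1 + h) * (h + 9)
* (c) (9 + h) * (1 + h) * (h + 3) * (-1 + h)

We need to factor -12*h + h^4-27 + 12*h^3 + h^2*26.
The factored form is (9 + h) * (1 + h) * (h + 3) * (-1 + h).
c) (9 + h) * (1 + h) * (h + 3) * (-1 + h)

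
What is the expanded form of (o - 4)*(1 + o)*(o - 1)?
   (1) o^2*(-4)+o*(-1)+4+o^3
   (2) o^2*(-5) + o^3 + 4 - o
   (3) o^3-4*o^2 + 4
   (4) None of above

Expanding (o - 4)*(1 + o)*(o - 1):
= o^2*(-4)+o*(-1)+4+o^3
1) o^2*(-4)+o*(-1)+4+o^3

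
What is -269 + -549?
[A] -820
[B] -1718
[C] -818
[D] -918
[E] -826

-269 + -549 = -818
C) -818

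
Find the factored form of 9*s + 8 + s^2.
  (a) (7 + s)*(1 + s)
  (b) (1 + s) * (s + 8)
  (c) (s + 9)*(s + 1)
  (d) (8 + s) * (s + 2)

We need to factor 9*s + 8 + s^2.
The factored form is (1 + s) * (s + 8).
b) (1 + s) * (s + 8)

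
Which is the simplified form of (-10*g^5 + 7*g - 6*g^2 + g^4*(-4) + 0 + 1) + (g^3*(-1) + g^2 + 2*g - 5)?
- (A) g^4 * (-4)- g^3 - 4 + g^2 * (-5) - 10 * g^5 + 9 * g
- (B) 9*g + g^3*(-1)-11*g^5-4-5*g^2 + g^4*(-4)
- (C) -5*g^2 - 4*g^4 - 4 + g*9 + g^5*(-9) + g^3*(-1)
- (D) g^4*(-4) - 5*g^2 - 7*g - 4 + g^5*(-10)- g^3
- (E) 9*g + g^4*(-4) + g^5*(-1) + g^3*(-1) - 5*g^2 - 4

Adding the polynomials and combining like terms:
(-10*g^5 + 7*g - 6*g^2 + g^4*(-4) + 0 + 1) + (g^3*(-1) + g^2 + 2*g - 5)
= g^4 * (-4)- g^3 - 4 + g^2 * (-5) - 10 * g^5 + 9 * g
A) g^4 * (-4)- g^3 - 4 + g^2 * (-5) - 10 * g^5 + 9 * g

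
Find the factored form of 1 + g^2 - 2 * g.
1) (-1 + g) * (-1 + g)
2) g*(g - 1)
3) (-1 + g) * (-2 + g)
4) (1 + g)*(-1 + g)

We need to factor 1 + g^2 - 2 * g.
The factored form is (-1 + g) * (-1 + g).
1) (-1 + g) * (-1 + g)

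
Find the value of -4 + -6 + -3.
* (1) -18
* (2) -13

First: -4 + -6 = -10
Then: -10 + -3 = -13
2) -13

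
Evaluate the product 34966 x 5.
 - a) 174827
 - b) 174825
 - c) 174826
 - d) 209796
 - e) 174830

34966 * 5 = 174830
e) 174830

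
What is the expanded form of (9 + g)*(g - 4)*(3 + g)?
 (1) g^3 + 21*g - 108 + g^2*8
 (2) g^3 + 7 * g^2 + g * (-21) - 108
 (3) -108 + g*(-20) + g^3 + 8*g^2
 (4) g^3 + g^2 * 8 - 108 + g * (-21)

Expanding (9 + g)*(g - 4)*(3 + g):
= g^3 + g^2 * 8 - 108 + g * (-21)
4) g^3 + g^2 * 8 - 108 + g * (-21)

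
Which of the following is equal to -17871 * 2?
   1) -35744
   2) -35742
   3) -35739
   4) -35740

-17871 * 2 = -35742
2) -35742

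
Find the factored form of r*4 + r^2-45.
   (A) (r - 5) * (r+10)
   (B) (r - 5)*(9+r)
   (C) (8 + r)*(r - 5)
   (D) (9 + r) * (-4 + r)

We need to factor r*4 + r^2-45.
The factored form is (r - 5)*(9+r).
B) (r - 5)*(9+r)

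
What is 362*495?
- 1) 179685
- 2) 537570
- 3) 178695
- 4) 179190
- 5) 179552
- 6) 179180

362 * 495 = 179190
4) 179190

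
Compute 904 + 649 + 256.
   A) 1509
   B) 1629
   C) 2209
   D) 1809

First: 904 + 649 = 1553
Then: 1553 + 256 = 1809
D) 1809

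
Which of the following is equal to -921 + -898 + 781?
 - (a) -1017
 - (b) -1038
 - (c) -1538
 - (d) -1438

First: -921 + -898 = -1819
Then: -1819 + 781 = -1038
b) -1038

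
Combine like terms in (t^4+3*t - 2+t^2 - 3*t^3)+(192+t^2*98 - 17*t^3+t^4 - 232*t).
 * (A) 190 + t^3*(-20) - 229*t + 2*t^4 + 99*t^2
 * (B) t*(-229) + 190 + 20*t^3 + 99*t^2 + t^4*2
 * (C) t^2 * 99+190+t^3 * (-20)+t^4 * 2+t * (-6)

Adding the polynomials and combining like terms:
(t^4 + 3*t - 2 + t^2 - 3*t^3) + (192 + t^2*98 - 17*t^3 + t^4 - 232*t)
= 190 + t^3*(-20) - 229*t + 2*t^4 + 99*t^2
A) 190 + t^3*(-20) - 229*t + 2*t^4 + 99*t^2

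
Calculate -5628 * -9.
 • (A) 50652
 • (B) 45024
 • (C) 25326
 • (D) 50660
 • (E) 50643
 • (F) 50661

-5628 * -9 = 50652
A) 50652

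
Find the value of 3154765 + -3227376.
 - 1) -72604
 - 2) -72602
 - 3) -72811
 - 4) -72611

3154765 + -3227376 = -72611
4) -72611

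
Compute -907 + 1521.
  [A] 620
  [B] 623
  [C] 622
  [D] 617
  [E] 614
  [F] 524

-907 + 1521 = 614
E) 614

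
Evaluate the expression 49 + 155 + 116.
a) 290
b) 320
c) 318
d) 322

First: 49 + 155 = 204
Then: 204 + 116 = 320
b) 320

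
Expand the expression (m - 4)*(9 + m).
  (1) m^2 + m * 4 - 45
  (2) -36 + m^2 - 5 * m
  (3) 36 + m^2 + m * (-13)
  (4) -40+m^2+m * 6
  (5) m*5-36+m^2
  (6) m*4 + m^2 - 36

Expanding (m - 4)*(9 + m):
= m*5-36+m^2
5) m*5-36+m^2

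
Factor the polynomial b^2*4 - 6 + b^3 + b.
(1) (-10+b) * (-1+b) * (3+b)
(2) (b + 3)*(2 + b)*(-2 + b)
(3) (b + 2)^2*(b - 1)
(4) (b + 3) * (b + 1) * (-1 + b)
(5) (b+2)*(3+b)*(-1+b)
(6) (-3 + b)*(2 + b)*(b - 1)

We need to factor b^2*4 - 6 + b^3 + b.
The factored form is (b+2)*(3+b)*(-1+b).
5) (b+2)*(3+b)*(-1+b)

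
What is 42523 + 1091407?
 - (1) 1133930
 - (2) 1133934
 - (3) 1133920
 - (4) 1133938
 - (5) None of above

42523 + 1091407 = 1133930
1) 1133930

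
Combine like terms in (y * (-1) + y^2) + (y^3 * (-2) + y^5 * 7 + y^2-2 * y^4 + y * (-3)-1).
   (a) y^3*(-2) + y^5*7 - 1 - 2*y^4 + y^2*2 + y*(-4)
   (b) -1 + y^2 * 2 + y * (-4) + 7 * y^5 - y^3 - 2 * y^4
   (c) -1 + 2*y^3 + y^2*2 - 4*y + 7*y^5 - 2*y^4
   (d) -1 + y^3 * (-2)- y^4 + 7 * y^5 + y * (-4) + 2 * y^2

Adding the polynomials and combining like terms:
(y*(-1) + y^2) + (y^3*(-2) + y^5*7 + y^2 - 2*y^4 + y*(-3) - 1)
= y^3*(-2) + y^5*7 - 1 - 2*y^4 + y^2*2 + y*(-4)
a) y^3*(-2) + y^5*7 - 1 - 2*y^4 + y^2*2 + y*(-4)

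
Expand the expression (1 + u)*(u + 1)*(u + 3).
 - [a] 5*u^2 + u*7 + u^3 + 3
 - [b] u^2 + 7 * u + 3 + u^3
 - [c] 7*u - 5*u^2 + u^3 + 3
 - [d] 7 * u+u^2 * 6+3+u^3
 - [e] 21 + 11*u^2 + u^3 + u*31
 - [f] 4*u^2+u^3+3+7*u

Expanding (1 + u)*(u + 1)*(u + 3):
= 5*u^2 + u*7 + u^3 + 3
a) 5*u^2 + u*7 + u^3 + 3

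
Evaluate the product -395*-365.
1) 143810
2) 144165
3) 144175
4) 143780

-395 * -365 = 144175
3) 144175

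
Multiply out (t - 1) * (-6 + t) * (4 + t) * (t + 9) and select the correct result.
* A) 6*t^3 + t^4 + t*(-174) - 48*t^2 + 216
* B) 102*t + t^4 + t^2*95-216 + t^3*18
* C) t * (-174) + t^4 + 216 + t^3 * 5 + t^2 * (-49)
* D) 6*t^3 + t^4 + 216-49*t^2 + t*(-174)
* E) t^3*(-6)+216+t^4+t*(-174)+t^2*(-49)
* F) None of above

Expanding (t - 1) * (-6 + t) * (4 + t) * (t + 9):
= 6*t^3 + t^4 + 216-49*t^2 + t*(-174)
D) 6*t^3 + t^4 + 216-49*t^2 + t*(-174)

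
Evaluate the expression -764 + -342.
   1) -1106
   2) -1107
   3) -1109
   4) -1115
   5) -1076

-764 + -342 = -1106
1) -1106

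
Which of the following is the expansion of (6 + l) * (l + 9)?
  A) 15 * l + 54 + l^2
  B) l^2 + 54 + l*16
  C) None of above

Expanding (6 + l) * (l + 9):
= 15 * l + 54 + l^2
A) 15 * l + 54 + l^2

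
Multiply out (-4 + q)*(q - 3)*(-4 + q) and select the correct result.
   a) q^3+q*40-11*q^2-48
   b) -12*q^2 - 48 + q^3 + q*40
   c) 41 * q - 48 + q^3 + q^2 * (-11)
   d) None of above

Expanding (-4 + q)*(q - 3)*(-4 + q):
= q^3+q*40-11*q^2-48
a) q^3+q*40-11*q^2-48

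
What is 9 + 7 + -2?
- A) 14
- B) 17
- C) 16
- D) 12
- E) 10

First: 9 + 7 = 16
Then: 16 + -2 = 14
A) 14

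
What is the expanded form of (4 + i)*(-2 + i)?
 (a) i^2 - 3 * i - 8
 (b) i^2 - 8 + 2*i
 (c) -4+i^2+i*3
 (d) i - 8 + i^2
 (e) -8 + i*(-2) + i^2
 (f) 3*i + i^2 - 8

Expanding (4 + i)*(-2 + i):
= i^2 - 8 + 2*i
b) i^2 - 8 + 2*i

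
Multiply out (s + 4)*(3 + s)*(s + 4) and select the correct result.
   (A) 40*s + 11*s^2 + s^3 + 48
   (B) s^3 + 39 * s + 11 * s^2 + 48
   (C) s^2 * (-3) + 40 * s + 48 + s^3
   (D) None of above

Expanding (s + 4)*(3 + s)*(s + 4):
= 40*s + 11*s^2 + s^3 + 48
A) 40*s + 11*s^2 + s^3 + 48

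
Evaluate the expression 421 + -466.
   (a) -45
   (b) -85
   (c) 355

421 + -466 = -45
a) -45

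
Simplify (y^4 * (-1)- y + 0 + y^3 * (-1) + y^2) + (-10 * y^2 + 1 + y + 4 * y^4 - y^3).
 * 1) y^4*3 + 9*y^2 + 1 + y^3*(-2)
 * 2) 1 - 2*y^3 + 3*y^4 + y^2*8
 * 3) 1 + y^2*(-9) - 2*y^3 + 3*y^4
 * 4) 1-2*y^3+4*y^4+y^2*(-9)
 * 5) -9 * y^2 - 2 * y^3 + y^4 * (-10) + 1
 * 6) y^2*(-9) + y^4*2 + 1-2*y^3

Adding the polynomials and combining like terms:
(y^4*(-1) - y + 0 + y^3*(-1) + y^2) + (-10*y^2 + 1 + y + 4*y^4 - y^3)
= 1 + y^2*(-9) - 2*y^3 + 3*y^4
3) 1 + y^2*(-9) - 2*y^3 + 3*y^4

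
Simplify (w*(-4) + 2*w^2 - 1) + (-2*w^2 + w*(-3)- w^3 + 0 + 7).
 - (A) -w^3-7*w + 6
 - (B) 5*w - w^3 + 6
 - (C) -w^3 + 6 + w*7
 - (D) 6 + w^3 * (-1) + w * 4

Adding the polynomials and combining like terms:
(w*(-4) + 2*w^2 - 1) + (-2*w^2 + w*(-3) - w^3 + 0 + 7)
= -w^3-7*w + 6
A) -w^3-7*w + 6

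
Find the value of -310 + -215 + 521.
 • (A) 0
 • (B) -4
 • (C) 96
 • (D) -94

First: -310 + -215 = -525
Then: -525 + 521 = -4
B) -4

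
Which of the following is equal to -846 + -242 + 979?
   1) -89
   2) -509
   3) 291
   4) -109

First: -846 + -242 = -1088
Then: -1088 + 979 = -109
4) -109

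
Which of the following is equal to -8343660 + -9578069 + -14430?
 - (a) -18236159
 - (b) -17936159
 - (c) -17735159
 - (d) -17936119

First: -8343660 + -9578069 = -17921729
Then: -17921729 + -14430 = -17936159
b) -17936159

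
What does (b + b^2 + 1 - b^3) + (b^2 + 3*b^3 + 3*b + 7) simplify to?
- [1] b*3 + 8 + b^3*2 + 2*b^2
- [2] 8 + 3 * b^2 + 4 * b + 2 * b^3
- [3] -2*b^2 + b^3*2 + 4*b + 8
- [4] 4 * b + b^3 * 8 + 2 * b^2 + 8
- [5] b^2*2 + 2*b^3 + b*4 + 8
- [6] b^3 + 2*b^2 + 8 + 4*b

Adding the polynomials and combining like terms:
(b + b^2 + 1 - b^3) + (b^2 + 3*b^3 + 3*b + 7)
= b^2*2 + 2*b^3 + b*4 + 8
5) b^2*2 + 2*b^3 + b*4 + 8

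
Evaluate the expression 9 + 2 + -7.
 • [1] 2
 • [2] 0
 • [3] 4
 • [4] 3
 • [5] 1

First: 9 + 2 = 11
Then: 11 + -7 = 4
3) 4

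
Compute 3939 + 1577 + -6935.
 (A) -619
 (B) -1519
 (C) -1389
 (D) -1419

First: 3939 + 1577 = 5516
Then: 5516 + -6935 = -1419
D) -1419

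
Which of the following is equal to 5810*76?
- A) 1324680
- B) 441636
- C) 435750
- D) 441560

5810 * 76 = 441560
D) 441560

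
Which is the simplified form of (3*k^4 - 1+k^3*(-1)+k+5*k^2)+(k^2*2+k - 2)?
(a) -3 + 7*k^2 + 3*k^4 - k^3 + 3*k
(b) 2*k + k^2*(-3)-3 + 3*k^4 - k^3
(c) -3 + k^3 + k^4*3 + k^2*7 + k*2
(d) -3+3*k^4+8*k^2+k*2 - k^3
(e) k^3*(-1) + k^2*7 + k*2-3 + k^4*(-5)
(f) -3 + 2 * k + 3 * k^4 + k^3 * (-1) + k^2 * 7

Adding the polynomials and combining like terms:
(3*k^4 - 1 + k^3*(-1) + k + 5*k^2) + (k^2*2 + k - 2)
= -3 + 2 * k + 3 * k^4 + k^3 * (-1) + k^2 * 7
f) -3 + 2 * k + 3 * k^4 + k^3 * (-1) + k^2 * 7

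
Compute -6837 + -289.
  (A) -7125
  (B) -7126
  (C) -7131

-6837 + -289 = -7126
B) -7126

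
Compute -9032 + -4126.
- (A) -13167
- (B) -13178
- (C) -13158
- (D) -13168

-9032 + -4126 = -13158
C) -13158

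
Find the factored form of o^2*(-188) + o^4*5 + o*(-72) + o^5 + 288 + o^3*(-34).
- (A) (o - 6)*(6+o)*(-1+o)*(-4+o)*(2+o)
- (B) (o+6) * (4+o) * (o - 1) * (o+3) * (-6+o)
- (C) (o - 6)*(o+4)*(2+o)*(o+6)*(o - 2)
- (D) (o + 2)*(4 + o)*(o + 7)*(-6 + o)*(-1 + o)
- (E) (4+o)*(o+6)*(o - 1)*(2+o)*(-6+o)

We need to factor o^2*(-188) + o^4*5 + o*(-72) + o^5 + 288 + o^3*(-34).
The factored form is (4+o)*(o+6)*(o - 1)*(2+o)*(-6+o).
E) (4+o)*(o+6)*(o - 1)*(2+o)*(-6+o)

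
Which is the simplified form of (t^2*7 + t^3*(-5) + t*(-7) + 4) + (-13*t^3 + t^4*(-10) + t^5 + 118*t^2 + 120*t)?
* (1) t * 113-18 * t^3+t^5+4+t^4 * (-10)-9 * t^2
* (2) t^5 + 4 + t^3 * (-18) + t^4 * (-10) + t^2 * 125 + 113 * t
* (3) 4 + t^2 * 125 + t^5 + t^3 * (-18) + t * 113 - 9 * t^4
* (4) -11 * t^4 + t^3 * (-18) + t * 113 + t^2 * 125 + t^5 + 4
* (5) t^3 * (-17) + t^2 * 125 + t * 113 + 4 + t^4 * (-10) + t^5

Adding the polynomials and combining like terms:
(t^2*7 + t^3*(-5) + t*(-7) + 4) + (-13*t^3 + t^4*(-10) + t^5 + 118*t^2 + 120*t)
= t^5 + 4 + t^3 * (-18) + t^4 * (-10) + t^2 * 125 + 113 * t
2) t^5 + 4 + t^3 * (-18) + t^4 * (-10) + t^2 * 125 + 113 * t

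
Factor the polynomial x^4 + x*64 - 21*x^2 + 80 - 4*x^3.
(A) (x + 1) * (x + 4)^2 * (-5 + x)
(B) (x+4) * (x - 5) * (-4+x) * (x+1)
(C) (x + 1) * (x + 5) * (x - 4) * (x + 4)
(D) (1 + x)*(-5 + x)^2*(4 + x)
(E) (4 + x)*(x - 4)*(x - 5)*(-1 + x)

We need to factor x^4 + x*64 - 21*x^2 + 80 - 4*x^3.
The factored form is (x+4) * (x - 5) * (-4+x) * (x+1).
B) (x+4) * (x - 5) * (-4+x) * (x+1)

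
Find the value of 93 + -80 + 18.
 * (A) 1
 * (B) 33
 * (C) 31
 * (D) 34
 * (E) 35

First: 93 + -80 = 13
Then: 13 + 18 = 31
C) 31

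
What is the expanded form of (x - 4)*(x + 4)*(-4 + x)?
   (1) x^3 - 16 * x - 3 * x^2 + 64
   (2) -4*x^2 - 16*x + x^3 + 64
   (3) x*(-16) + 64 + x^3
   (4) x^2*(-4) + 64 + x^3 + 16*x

Expanding (x - 4)*(x + 4)*(-4 + x):
= -4*x^2 - 16*x + x^3 + 64
2) -4*x^2 - 16*x + x^3 + 64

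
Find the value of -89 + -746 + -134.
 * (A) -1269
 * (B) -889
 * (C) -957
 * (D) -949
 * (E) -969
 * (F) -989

First: -89 + -746 = -835
Then: -835 + -134 = -969
E) -969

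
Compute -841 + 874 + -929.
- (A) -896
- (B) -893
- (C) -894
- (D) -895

First: -841 + 874 = 33
Then: 33 + -929 = -896
A) -896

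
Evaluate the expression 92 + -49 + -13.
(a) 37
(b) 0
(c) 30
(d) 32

First: 92 + -49 = 43
Then: 43 + -13 = 30
c) 30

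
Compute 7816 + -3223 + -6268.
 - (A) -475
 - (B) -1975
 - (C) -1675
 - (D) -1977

First: 7816 + -3223 = 4593
Then: 4593 + -6268 = -1675
C) -1675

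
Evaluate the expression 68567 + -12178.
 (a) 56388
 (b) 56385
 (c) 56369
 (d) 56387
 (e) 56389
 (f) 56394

68567 + -12178 = 56389
e) 56389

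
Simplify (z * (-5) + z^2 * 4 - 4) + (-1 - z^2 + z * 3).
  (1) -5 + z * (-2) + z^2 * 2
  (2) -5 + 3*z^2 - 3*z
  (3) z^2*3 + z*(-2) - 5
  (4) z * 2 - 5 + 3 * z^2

Adding the polynomials and combining like terms:
(z*(-5) + z^2*4 - 4) + (-1 - z^2 + z*3)
= z^2*3 + z*(-2) - 5
3) z^2*3 + z*(-2) - 5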